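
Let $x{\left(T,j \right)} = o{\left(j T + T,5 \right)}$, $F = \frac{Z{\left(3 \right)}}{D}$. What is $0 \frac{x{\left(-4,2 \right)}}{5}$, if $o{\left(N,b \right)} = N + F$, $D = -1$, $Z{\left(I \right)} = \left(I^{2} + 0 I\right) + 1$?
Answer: $0$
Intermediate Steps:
$Z{\left(I \right)} = 1 + I^{2}$ ($Z{\left(I \right)} = \left(I^{2} + 0\right) + 1 = I^{2} + 1 = 1 + I^{2}$)
$F = -10$ ($F = \frac{1 + 3^{2}}{-1} = \left(1 + 9\right) \left(-1\right) = 10 \left(-1\right) = -10$)
$o{\left(N,b \right)} = -10 + N$ ($o{\left(N,b \right)} = N - 10 = -10 + N$)
$x{\left(T,j \right)} = -10 + T + T j$ ($x{\left(T,j \right)} = -10 + \left(j T + T\right) = -10 + \left(T j + T\right) = -10 + \left(T + T j\right) = -10 + T + T j$)
$0 \frac{x{\left(-4,2 \right)}}{5} = 0 \frac{-10 - 4 \left(1 + 2\right)}{5} = 0 \left(-10 - 12\right) \frac{1}{5} = 0 \left(\left(-22\right) \frac{1}{5}\right) = 0 \left(- \frac{22}{5}\right) = 0$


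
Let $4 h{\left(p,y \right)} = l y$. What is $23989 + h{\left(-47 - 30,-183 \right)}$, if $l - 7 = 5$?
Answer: $23440$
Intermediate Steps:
$l = 12$ ($l = 7 + 5 = 12$)
$h{\left(p,y \right)} = 3 y$ ($h{\left(p,y \right)} = \frac{12 y}{4} = 3 y$)
$23989 + h{\left(-47 - 30,-183 \right)} = 23989 + 3 \left(-183\right) = 23989 - 549 = 23440$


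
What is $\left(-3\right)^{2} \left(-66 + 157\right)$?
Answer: $819$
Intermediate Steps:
$\left(-3\right)^{2} \left(-66 + 157\right) = 9 \cdot 91 = 819$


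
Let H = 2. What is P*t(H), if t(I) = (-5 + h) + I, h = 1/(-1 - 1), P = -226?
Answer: 791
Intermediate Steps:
h = -½ (h = 1/(-2) = -½ ≈ -0.50000)
t(I) = -11/2 + I (t(I) = (-5 - ½) + I = -11/2 + I)
P*t(H) = -226*(-11/2 + 2) = -226*(-7/2) = 791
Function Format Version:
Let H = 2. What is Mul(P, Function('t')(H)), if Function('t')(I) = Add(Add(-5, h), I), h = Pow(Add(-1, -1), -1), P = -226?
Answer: 791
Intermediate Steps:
h = Rational(-1, 2) (h = Pow(-2, -1) = Rational(-1, 2) ≈ -0.50000)
Function('t')(I) = Add(Rational(-11, 2), I) (Function('t')(I) = Add(Add(-5, Rational(-1, 2)), I) = Add(Rational(-11, 2), I))
Mul(P, Function('t')(H)) = Mul(-226, Add(Rational(-11, 2), 2)) = Mul(-226, Rational(-7, 2)) = 791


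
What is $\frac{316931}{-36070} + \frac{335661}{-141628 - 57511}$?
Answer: $- \frac{75220614679}{7182943730} \approx -10.472$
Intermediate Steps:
$\frac{316931}{-36070} + \frac{335661}{-141628 - 57511} = 316931 \left(- \frac{1}{36070}\right) + \frac{335661}{-199139} = - \frac{316931}{36070} + 335661 \left(- \frac{1}{199139}\right) = - \frac{316931}{36070} - \frac{335661}{199139} = - \frac{75220614679}{7182943730}$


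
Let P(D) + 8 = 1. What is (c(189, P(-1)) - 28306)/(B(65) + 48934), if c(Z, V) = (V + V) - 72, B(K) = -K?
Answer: -28392/48869 ≈ -0.58098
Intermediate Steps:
P(D) = -7 (P(D) = -8 + 1 = -7)
c(Z, V) = -72 + 2*V (c(Z, V) = 2*V - 72 = -72 + 2*V)
(c(189, P(-1)) - 28306)/(B(65) + 48934) = ((-72 + 2*(-7)) - 28306)/(-1*65 + 48934) = ((-72 - 14) - 28306)/(-65 + 48934) = (-86 - 28306)/48869 = -28392*1/48869 = -28392/48869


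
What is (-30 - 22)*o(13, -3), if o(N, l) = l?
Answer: 156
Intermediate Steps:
(-30 - 22)*o(13, -3) = (-30 - 22)*(-3) = -52*(-3) = 156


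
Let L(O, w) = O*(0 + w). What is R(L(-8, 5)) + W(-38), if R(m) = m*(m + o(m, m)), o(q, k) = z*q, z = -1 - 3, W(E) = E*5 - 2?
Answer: -4992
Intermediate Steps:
L(O, w) = O*w
W(E) = -2 + 5*E (W(E) = 5*E - 2 = -2 + 5*E)
z = -4
o(q, k) = -4*q
R(m) = -3*m**2 (R(m) = m*(m - 4*m) = m*(-3*m) = -3*m**2)
R(L(-8, 5)) + W(-38) = -3*(-8*5)**2 + (-2 + 5*(-38)) = -3*(-40)**2 + (-2 - 190) = -3*1600 - 192 = -4800 - 192 = -4992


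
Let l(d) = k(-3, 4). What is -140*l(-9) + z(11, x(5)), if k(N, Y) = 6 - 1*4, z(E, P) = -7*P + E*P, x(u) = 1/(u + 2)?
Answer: -1956/7 ≈ -279.43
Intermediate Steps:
x(u) = 1/(2 + u)
k(N, Y) = 2 (k(N, Y) = 6 - 4 = 2)
l(d) = 2
-140*l(-9) + z(11, x(5)) = -140*2 + (-7 + 11)/(2 + 5) = -280 + 4/7 = -1956/7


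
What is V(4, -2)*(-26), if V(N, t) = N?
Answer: -104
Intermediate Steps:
V(4, -2)*(-26) = 4*(-26) = -104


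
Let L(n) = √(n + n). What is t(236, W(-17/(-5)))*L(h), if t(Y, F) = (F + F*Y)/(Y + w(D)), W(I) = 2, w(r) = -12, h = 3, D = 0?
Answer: 237*√6/112 ≈ 5.1833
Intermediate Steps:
L(n) = √2*√n (L(n) = √(2*n) = √2*√n)
t(Y, F) = (F + F*Y)/(-12 + Y) (t(Y, F) = (F + F*Y)/(Y - 12) = (F + F*Y)/(-12 + Y))
t(236, W(-17/(-5)))*L(h) = (2*(1 + 236)/(-12 + 236))*(√2*√3) = (2*237/224)*√6 = (2*(1/224)*237)*√6 = 237*√6/112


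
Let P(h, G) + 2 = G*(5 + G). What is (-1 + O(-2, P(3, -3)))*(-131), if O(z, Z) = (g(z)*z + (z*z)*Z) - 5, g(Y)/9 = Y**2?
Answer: 14410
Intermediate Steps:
g(Y) = 9*Y**2
P(h, G) = -2 + G*(5 + G)
O(z, Z) = -5 + 9*z**3 + Z*z**2 (O(z, Z) = ((9*z**2)*z + (z*z)*Z) - 5 = (9*z**3 + z**2*Z) - 5 = (9*z**3 + Z*z**2) - 5 = -5 + 9*z**3 + Z*z**2)
(-1 + O(-2, P(3, -3)))*(-131) = (-1 + (-5 + 9*(-2)**3 + (-2 + (-3)**2 + 5*(-3))*(-2)**2))*(-131) = (-1 + (-5 + 9*(-8) + (-2 + 9 - 15)*4))*(-131) = (-1 + (-5 - 72 - 8*4))*(-131) = (-1 + (-5 - 72 - 32))*(-131) = (-1 - 109)*(-131) = -110*(-131) = 14410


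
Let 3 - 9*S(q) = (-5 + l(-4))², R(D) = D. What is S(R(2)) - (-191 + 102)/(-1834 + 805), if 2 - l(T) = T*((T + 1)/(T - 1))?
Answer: 5321/25725 ≈ 0.20684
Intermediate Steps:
l(T) = 2 - T*(1 + T)/(-1 + T) (l(T) = 2 - T*(T + 1)/(T - 1) = 2 - T*(1 + T)/(-1 + T))
S(q) = 22/75 (S(q) = ⅓ - (-5 + (-2 - 4 - 1*(-4)²)/(-1 - 4))²/9 = ⅓ - (-5 + (-2 - 4 - 1*16)/(-5))²/9 = ⅓ - (-5 - (-2 - 4 - 16)/5)²/9 = ⅓ - (-5 - ⅕*(-22))²/9 = ⅓ - (-5 + 22/5)²/9 = ⅓ - (-⅗)²/9 = ⅓ - ⅑*9/25 = ⅓ - 1/25 = 22/75)
S(R(2)) - (-191 + 102)/(-1834 + 805) = 22/75 - (-191 + 102)/(-1834 + 805) = 22/75 - (-89)/(-1029) = 22/75 - (-89)*(-1)/1029 = 22/75 - 1*89/1029 = 22/75 - 89/1029 = 5321/25725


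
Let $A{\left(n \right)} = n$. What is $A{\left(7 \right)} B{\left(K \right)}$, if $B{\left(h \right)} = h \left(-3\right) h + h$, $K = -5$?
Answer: $-560$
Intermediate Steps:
$B{\left(h \right)} = h - 3 h^{2}$ ($B{\left(h \right)} = - 3 h h + h = - 3 h^{2} + h = h - 3 h^{2}$)
$A{\left(7 \right)} B{\left(K \right)} = 7 \left(- 5 \left(1 - -15\right)\right) = 7 \left(- 5 \left(1 + 15\right)\right) = 7 \left(\left(-5\right) 16\right) = 7 \left(-80\right) = -560$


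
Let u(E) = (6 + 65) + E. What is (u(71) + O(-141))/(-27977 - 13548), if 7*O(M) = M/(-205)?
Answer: -203911/59588375 ≈ -0.0034220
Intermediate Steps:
u(E) = 71 + E
O(M) = -M/1435 (O(M) = (M/(-205))/7 = (M*(-1/205))/7 = (-M/205)/7 = -M/1435)
(u(71) + O(-141))/(-27977 - 13548) = ((71 + 71) - 1/1435*(-141))/(-27977 - 13548) = (142 + 141/1435)/(-41525) = (203911/1435)*(-1/41525) = -203911/59588375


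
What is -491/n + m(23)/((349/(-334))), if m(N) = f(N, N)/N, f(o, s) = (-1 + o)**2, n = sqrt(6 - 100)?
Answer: -161656/8027 + 491*I*sqrt(94)/94 ≈ -20.139 + 50.643*I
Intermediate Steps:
n = I*sqrt(94) (n = sqrt(-94) = I*sqrt(94) ≈ 9.6954*I)
m(N) = (-1 + N)**2/N
-491/n + m(23)/((349/(-334))) = -491*(-I*sqrt(94)/94) + ((-1 + 23)**2/23)/((349/(-334))) = -(-491)*I*sqrt(94)/94 + ((1/23)*22**2)/((349*(-1/334))) = 491*I*sqrt(94)/94 + ((1/23)*484)/(-349/334) = 491*I*sqrt(94)/94 + (484/23)*(-334/349) = 491*I*sqrt(94)/94 - 161656/8027 = -161656/8027 + 491*I*sqrt(94)/94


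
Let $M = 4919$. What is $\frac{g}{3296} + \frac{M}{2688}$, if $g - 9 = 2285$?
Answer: $\frac{699353}{276864} \approx 2.526$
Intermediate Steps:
$g = 2294$ ($g = 9 + 2285 = 2294$)
$\frac{g}{3296} + \frac{M}{2688} = \frac{2294}{3296} + \frac{4919}{2688} = 2294 \cdot \frac{1}{3296} + 4919 \cdot \frac{1}{2688} = \frac{1147}{1648} + \frac{4919}{2688} = \frac{699353}{276864}$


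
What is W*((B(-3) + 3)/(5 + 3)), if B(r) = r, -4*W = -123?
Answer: 0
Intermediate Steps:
W = 123/4 (W = -¼*(-123) = 123/4 ≈ 30.750)
W*((B(-3) + 3)/(5 + 3)) = 123*((-3 + 3)/(5 + 3))/4 = 123*(0/8)/4 = 123*(0*(⅛))/4 = (123/4)*0 = 0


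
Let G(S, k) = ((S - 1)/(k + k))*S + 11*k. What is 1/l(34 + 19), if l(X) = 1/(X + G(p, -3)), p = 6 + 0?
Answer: 15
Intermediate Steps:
p = 6
G(S, k) = 11*k + S*(-1 + S)/(2*k) (G(S, k) = ((-1 + S)/((2*k)))*S + 11*k = ((-1 + S)*(1/(2*k)))*S + 11*k = ((-1 + S)/(2*k))*S + 11*k = S*(-1 + S)/(2*k) + 11*k = 11*k + S*(-1 + S)/(2*k))
l(X) = 1/(-38 + X) (l(X) = 1/(X + (½)*(6² - 1*6 + 22*(-3)²)/(-3)) = 1/(X + (½)*(-⅓)*(36 - 6 + 22*9)) = 1/(X + (½)*(-⅓)*(36 - 6 + 198)) = 1/(X + (½)*(-⅓)*228) = 1/(X - 38) = 1/(-38 + X))
1/l(34 + 19) = 1/(1/(-38 + (34 + 19))) = 1/(1/(-38 + 53)) = 1/(1/15) = 15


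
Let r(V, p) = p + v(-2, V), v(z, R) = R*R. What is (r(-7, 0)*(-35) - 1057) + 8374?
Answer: 5602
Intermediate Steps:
v(z, R) = R²
r(V, p) = p + V²
(r(-7, 0)*(-35) - 1057) + 8374 = ((0 + (-7)²)*(-35) - 1057) + 8374 = ((0 + 49)*(-35) - 1057) + 8374 = (49*(-35) - 1057) + 8374 = (-1715 - 1057) + 8374 = -2772 + 8374 = 5602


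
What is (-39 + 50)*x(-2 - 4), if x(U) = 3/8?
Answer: 33/8 ≈ 4.1250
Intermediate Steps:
x(U) = 3/8 (x(U) = 3*(⅛) = 3/8)
(-39 + 50)*x(-2 - 4) = (-39 + 50)*(3/8) = 11*(3/8) = 33/8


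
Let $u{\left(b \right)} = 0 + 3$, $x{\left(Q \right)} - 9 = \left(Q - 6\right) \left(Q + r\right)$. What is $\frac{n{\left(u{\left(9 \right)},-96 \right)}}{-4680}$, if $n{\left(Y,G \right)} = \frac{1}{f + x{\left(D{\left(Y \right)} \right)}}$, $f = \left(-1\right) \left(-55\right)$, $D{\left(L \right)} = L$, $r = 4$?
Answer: $- \frac{1}{201240} \approx -4.9692 \cdot 10^{-6}$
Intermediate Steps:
$x{\left(Q \right)} = 9 + \left(-6 + Q\right) \left(4 + Q\right)$ ($x{\left(Q \right)} = 9 + \left(Q - 6\right) \left(Q + 4\right) = 9 + \left(-6 + Q\right) \left(4 + Q\right)$)
$u{\left(b \right)} = 3$
$f = 55$
$n{\left(Y,G \right)} = \frac{1}{40 + Y^{2} - 2 Y}$ ($n{\left(Y,G \right)} = \frac{1}{55 - \left(15 - Y^{2} + 2 Y\right)} = \frac{1}{40 + Y^{2} - 2 Y}$)
$\frac{n{\left(u{\left(9 \right)},-96 \right)}}{-4680} = \frac{1}{\left(40 + 3^{2} - 6\right) \left(-4680\right)} = \frac{1}{40 + 9 - 6} \left(- \frac{1}{4680}\right) = \frac{1}{43} \left(- \frac{1}{4680}\right) = - \frac{1}{201240}$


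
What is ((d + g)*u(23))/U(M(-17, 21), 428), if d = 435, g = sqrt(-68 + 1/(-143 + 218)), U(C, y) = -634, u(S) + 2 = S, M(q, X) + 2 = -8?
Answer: -9135/634 - 7*I*sqrt(15297)/3170 ≈ -14.409 - 0.27311*I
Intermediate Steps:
M(q, X) = -10 (M(q, X) = -2 - 8 = -10)
u(S) = -2 + S
g = I*sqrt(15297)/15 (g = sqrt(-68 + 1/75) = sqrt(-5099/75) = I*sqrt(15297)/15 ≈ 8.2454*I)
((d + g)*u(23))/U(M(-17, 21), 428) = ((435 + I*sqrt(15297)/15)*(-2 + 23))/(-634) = ((435 + I*sqrt(15297)/15)*21)*(-1/634) = (9135 + 7*I*sqrt(15297)/5)*(-1/634) = -9135/634 - 7*I*sqrt(15297)/3170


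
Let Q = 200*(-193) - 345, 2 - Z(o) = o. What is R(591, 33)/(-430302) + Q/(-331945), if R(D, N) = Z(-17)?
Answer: 3350360887/28567319478 ≈ 0.11728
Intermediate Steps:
Z(o) = 2 - o
R(D, N) = 19 (R(D, N) = 2 - 1*(-17) = 2 + 17 = 19)
Q = -38945 (Q = -38600 - 345 = -38945)
R(591, 33)/(-430302) + Q/(-331945) = 19/(-430302) - 38945/(-331945) = 19*(-1/430302) - 38945*(-1/331945) = -19/430302 + 7789/66389 = 3350360887/28567319478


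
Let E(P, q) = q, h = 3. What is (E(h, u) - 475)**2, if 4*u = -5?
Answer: 3629025/16 ≈ 2.2681e+5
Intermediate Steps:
u = -5/4 (u = (1/4)*(-5) = -5/4 ≈ -1.2500)
(E(h, u) - 475)**2 = (-5/4 - 475)**2 = (-1905/4)**2 = 3629025/16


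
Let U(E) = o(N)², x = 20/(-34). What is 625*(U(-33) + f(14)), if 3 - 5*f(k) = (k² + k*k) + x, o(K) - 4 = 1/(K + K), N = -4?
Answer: -42613375/1088 ≈ -39167.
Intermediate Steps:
o(K) = 4 + 1/(2*K) (o(K) = 4 + 1/(K + K) = 4 + 1/(2*K))
x = -10/17 (x = 20*(-1/34) = -10/17 ≈ -0.58823)
U(E) = 961/64 (U(E) = (4 + (½)/(-4))² = (4 + (½)*(-¼))² = (4 - ⅛)² = (31/8)² = 961/64)
f(k) = 61/85 - 2*k²/5 (f(k) = ⅗ - ((k² + k*k) - 10/17)/5 = ⅗ - ((k² + k²) - 10/17)/5 = ⅗ - (2*k² - 10/17)/5 = ⅗ - (-10/17 + 2*k²)/5 = ⅗ + (2/17 - 2*k²/5) = 61/85 - 2*k²/5)
625*(U(-33) + f(14)) = 625*(961/64 + (61/85 - ⅖*14²)) = 625*(961/64 + (61/85 - ⅖*196)) = 625*(961/64 + (61/85 - 392/5)) = 625*(961/64 - 6603/85) = 625*(-340907/5440) = -42613375/1088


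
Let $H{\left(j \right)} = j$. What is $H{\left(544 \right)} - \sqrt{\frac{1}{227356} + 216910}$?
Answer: $544 - \frac{\sqrt{2803060185593279}}{113678} \approx 78.264$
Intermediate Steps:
$H{\left(544 \right)} - \sqrt{\frac{1}{227356} + 216910} = 544 - \sqrt{\frac{1}{227356} + 216910} = 544 - \sqrt{\frac{49315789961}{227356}} = 544 - \frac{\sqrt{2803060185593279}}{113678}$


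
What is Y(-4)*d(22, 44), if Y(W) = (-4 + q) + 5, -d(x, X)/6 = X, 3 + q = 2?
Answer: 0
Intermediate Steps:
q = -1 (q = -3 + 2 = -1)
d(x, X) = -6*X
Y(W) = 0 (Y(W) = (-4 - 1) + 5 = -5 + 5 = 0)
Y(-4)*d(22, 44) = 0*(-6*44) = 0*(-264) = 0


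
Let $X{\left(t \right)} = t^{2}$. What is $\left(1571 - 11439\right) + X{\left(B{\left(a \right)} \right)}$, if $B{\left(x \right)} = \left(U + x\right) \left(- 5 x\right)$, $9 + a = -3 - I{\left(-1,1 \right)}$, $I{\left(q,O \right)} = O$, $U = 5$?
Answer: $260532$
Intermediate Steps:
$a = -13$ ($a = -9 - 4 = -13$)
$B{\left(x \right)} = - 5 x \left(5 + x\right)$ ($B{\left(x \right)} = \left(5 + x\right) \left(- 5 x\right) = - 5 x \left(5 + x\right)$)
$\left(1571 - 11439\right) + X{\left(B{\left(a \right)} \right)} = \left(1571 - 11439\right) + \left(\left(-5\right) \left(-13\right) \left(5 - 13\right)\right)^{2} = -9868 + \left(\left(-5\right) \left(-13\right) \left(-8\right)\right)^{2} = -9868 + \left(-520\right)^{2} = -9868 + 270400 = 260532$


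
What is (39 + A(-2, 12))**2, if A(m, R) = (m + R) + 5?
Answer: 2916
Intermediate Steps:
A(m, R) = 5 + R + m (A(m, R) = (R + m) + 5 = 5 + R + m)
(39 + A(-2, 12))**2 = (39 + (5 + 12 - 2))**2 = (39 + 15)**2 = 54**2 = 2916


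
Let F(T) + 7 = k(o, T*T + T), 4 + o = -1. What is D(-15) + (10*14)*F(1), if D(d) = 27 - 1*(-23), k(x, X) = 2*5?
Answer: 470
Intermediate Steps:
o = -5 (o = -4 - 1 = -5)
k(x, X) = 10
D(d) = 50 (D(d) = 27 + 23 = 50)
F(T) = 3 (F(T) = -7 + 10 = 3)
D(-15) + (10*14)*F(1) = 50 + (10*14)*3 = 50 + 140*3 = 50 + 420 = 470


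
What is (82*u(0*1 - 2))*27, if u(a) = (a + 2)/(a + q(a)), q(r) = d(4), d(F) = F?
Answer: 0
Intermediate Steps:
q(r) = 4
u(a) = (2 + a)/(4 + a) (u(a) = (a + 2)/(a + 4) = (2 + a)/(4 + a))
(82*u(0*1 - 2))*27 = (82*((2 + (0*1 - 2))/(4 + (0*1 - 2))))*27 = (82*((2 + (0 - 2))/(4 + (0 - 2))))*27 = (82*((2 - 2)/(4 - 2)))*27 = (82*(0/2))*27 = (82*((1/2)*0))*27 = (82*0)*27 = 0*27 = 0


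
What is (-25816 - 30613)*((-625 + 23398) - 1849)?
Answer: -1180720396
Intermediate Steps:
(-25816 - 30613)*((-625 + 23398) - 1849) = -56429*(22773 - 1849) = -56429*20924 = -1180720396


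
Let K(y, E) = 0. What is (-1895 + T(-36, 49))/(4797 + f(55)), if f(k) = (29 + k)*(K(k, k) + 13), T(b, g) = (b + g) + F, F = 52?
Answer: -610/1963 ≈ -0.31075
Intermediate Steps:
T(b, g) = 52 + b + g (T(b, g) = (b + g) + 52 = 52 + b + g)
f(k) = 377 + 13*k (f(k) = (29 + k)*(0 + 13) = (29 + k)*13 = 377 + 13*k)
(-1895 + T(-36, 49))/(4797 + f(55)) = (-1895 + (52 - 36 + 49))/(4797 + (377 + 13*55)) = (-1895 + 65)/(4797 + (377 + 715)) = -1830/(4797 + 1092) = -1830/5889 = -1830*1/5889 = -610/1963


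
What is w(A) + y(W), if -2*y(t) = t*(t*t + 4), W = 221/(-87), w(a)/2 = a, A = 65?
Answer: 188695637/1317006 ≈ 143.28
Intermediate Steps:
w(a) = 2*a
W = -221/87 (W = 221*(-1/87) = -221/87 ≈ -2.5402)
y(t) = -t*(4 + t²)/2 (y(t) = -t*(t*t + 4)/2 = -t*(t² + 4)/2 = -t*(4 + t²)/2)
w(A) + y(W) = 2*65 - ½*(-221/87)*(4 + (-221/87)²) = 130 - ½*(-221/87)*(4 + 48841/7569) = 130 - ½*(-221/87)*79117/7569 = 130 + 17484857/1317006 = 188695637/1317006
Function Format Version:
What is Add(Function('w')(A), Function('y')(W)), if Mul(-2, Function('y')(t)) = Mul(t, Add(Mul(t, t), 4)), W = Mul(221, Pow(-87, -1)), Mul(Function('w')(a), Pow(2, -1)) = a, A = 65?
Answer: Rational(188695637, 1317006) ≈ 143.28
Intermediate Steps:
Function('w')(a) = Mul(2, a)
W = Rational(-221, 87) (W = Mul(221, Rational(-1, 87)) = Rational(-221, 87) ≈ -2.5402)
Function('y')(t) = Mul(Rational(-1, 2), t, Add(4, Pow(t, 2))) (Function('y')(t) = Mul(Rational(-1, 2), Mul(t, Add(Mul(t, t), 4))) = Mul(Rational(-1, 2), Mul(t, Add(Pow(t, 2), 4))) = Mul(Rational(-1, 2), Mul(t, Add(4, Pow(t, 2)))) = Mul(Rational(-1, 2), t, Add(4, Pow(t, 2))))
Add(Function('w')(A), Function('y')(W)) = Add(Mul(2, 65), Mul(Rational(-1, 2), Rational(-221, 87), Add(4, Pow(Rational(-221, 87), 2)))) = Add(130, Mul(Rational(-1, 2), Rational(-221, 87), Add(4, Rational(48841, 7569)))) = Add(130, Mul(Rational(-1, 2), Rational(-221, 87), Rational(79117, 7569))) = Add(130, Rational(17484857, 1317006)) = Rational(188695637, 1317006)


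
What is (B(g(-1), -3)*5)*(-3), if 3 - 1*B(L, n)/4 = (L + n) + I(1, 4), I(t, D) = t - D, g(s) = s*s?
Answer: -480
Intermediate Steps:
g(s) = s**2
B(L, n) = 24 - 4*L - 4*n (B(L, n) = 12 - 4*((L + n) + (1 - 1*4)) = 12 - 4*((L + n) + (1 - 4)) = 12 - 4*((L + n) - 3) = 12 - 4*(-3 + L + n) = 12 + (12 - 4*L - 4*n) = 24 - 4*L - 4*n)
(B(g(-1), -3)*5)*(-3) = ((24 - 4*(-1)**2 - 4*(-3))*5)*(-3) = ((24 - 4*1 + 12)*5)*(-3) = ((24 - 4 + 12)*5)*(-3) = (32*5)*(-3) = 160*(-3) = -480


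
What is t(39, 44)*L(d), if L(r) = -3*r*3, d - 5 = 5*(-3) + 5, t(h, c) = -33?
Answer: -1485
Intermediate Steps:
d = -5 (d = 5 + (5*(-3) + 5) = 5 + (-15 + 5) = 5 - 10 = -5)
L(r) = -9*r
t(39, 44)*L(d) = -(-297)*(-5) = -33*45 = -1485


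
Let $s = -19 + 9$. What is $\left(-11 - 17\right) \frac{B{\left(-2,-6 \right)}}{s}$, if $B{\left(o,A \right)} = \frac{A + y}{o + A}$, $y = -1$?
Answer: $\frac{49}{20} \approx 2.45$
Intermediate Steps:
$B{\left(o,A \right)} = \frac{-1 + A}{A + o}$ ($B{\left(o,A \right)} = \frac{A - 1}{o + A} = \frac{-1 + A}{A + o}$)
$s = -10$
$\left(-11 - 17\right) \frac{B{\left(-2,-6 \right)}}{s} = \left(-11 - 17\right) \frac{\frac{1}{-6 - 2} \left(-1 - 6\right)}{-10} = - 28 \frac{1}{-8} \left(-7\right) \left(- \frac{1}{10}\right) = - 28 \left(- \frac{1}{8}\right) \left(-7\right) \left(- \frac{1}{10}\right) = - 28 \cdot \frac{7}{8} \left(- \frac{1}{10}\right) = \left(-28\right) \left(- \frac{7}{80}\right) = \frac{49}{20}$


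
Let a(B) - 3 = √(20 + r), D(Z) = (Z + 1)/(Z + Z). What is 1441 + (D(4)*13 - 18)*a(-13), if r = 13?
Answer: 11291/8 - 79*√33/8 ≈ 1354.6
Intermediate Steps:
D(Z) = (1 + Z)/(2*Z) (D(Z) = (1 + Z)/((2*Z)) = (1 + Z)*(1/(2*Z)) = (1 + Z)/(2*Z))
a(B) = 3 + √33 (a(B) = 3 + √(20 + 13) = 3 + √33)
1441 + (D(4)*13 - 18)*a(-13) = 1441 + (((½)*(1 + 4)/4)*13 - 18)*(3 + √33) = 1441 + (((½)*(¼)*5)*13 - 18)*(3 + √33) = 1441 + ((5/8)*13 - 18)*(3 + √33) = 1441 + (65/8 - 18)*(3 + √33) = 1441 - 79*(3 + √33)/8 = 1441 + (-237/8 - 79*√33/8) = 11291/8 - 79*√33/8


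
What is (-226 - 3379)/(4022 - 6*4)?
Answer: -3605/3998 ≈ -0.90170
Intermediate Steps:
(-226 - 3379)/(4022 - 6*4) = -3605/(4022 - 24) = -3605/3998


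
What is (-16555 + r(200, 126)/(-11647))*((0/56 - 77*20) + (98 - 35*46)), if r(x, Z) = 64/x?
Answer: 14711867309916/291175 ≈ 5.0526e+7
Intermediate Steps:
(-16555 + r(200, 126)/(-11647))*((0/56 - 77*20) + (98 - 35*46)) = (-16555 + (64/200)/(-11647))*((0/56 - 77*20) + (98 - 35*46)) = (-16555 + (64*(1/200))*(-1/11647))*((0*(1/56) - 1540) + (98 - 1610)) = (-16555 + (8/25)*(-1/11647))*((0 - 1540) - 1512) = (-16555 - 8/291175)*(-1540 - 1512) = -4820402133/291175*(-3052) = 14711867309916/291175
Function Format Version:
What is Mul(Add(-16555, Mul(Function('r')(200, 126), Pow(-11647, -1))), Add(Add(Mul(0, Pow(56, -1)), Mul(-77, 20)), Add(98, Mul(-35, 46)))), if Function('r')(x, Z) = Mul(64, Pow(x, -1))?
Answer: Rational(14711867309916, 291175) ≈ 5.0526e+7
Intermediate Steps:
Mul(Add(-16555, Mul(Function('r')(200, 126), Pow(-11647, -1))), Add(Add(Mul(0, Pow(56, -1)), Mul(-77, 20)), Add(98, Mul(-35, 46)))) = Mul(Add(-16555, Mul(Mul(64, Pow(200, -1)), Pow(-11647, -1))), Add(Add(Mul(0, Pow(56, -1)), Mul(-77, 20)), Add(98, Mul(-35, 46)))) = Mul(Add(-16555, Mul(Mul(64, Rational(1, 200)), Rational(-1, 11647))), Add(Add(Mul(0, Rational(1, 56)), -1540), Add(98, -1610))) = Mul(Add(-16555, Mul(Rational(8, 25), Rational(-1, 11647))), Add(Add(0, -1540), -1512)) = Mul(Add(-16555, Rational(-8, 291175)), Add(-1540, -1512)) = Mul(Rational(-4820402133, 291175), -3052) = Rational(14711867309916, 291175)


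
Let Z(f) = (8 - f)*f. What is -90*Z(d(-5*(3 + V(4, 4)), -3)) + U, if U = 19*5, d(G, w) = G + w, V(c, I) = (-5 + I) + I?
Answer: 121865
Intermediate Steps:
V(c, I) = -5 + 2*I
U = 95
Z(f) = f*(8 - f)
-90*Z(d(-5*(3 + V(4, 4)), -3)) + U = -90*(-5*(3 + (-5 + 2*4)) - 3)*(8 - (-5*(3 + (-5 + 2*4)) - 3)) + 95 = -90*(-5*(3 + (-5 + 8)) - 3)*(8 - (-5*(3 + (-5 + 8)) - 3)) + 95 = -90*(-5*(3 + 3) - 3)*(8 - (-5*(3 + 3) - 3)) + 95 = -90*(-5*6 - 3)*(8 - (-5*6 - 3)) + 95 = -90*(-30 - 3)*(8 - (-30 - 3)) + 95 = -(-2970)*(8 - 1*(-33)) + 95 = -(-2970)*(8 + 33) + 95 = -(-2970)*41 + 95 = -90*(-1353) + 95 = 121770 + 95 = 121865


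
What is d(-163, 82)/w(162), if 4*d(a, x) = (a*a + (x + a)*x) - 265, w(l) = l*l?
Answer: 3277/17496 ≈ 0.18730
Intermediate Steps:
w(l) = l**2
d(a, x) = -265/4 + a**2/4 + x*(a + x)/4 (d(a, x) = ((a*a + (x + a)*x) - 265)/4 = ((a**2 + (a + x)*x) - 265)/4 = ((a**2 + x*(a + x)) - 265)/4 = (-265 + a**2 + x*(a + x))/4 = -265/4 + a**2/4 + x*(a + x)/4)
d(-163, 82)/w(162) = (-265/4 + (1/4)*(-163)**2 + (1/4)*82**2 + (1/4)*(-163)*82)/(162**2) = (-265/4 + (1/4)*26569 + (1/4)*6724 - 6683/2)/26244 = (-265/4 + 26569/4 + 1681 - 6683/2)*(1/26244) = (9831/2)*(1/26244) = 3277/17496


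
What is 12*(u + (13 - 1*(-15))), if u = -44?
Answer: -192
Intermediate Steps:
12*(u + (13 - 1*(-15))) = 12*(-44 + (13 - 1*(-15))) = 12*(-44 + (13 + 15)) = 12*(-44 + 28) = 12*(-16) = -192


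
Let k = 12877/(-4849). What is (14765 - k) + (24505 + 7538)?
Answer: 226984869/4849 ≈ 46811.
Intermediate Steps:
k = -12877/4849 (k = 12877*(-1/4849) = -12877/4849 ≈ -2.6556)
(14765 - k) + (24505 + 7538) = (14765 - 1*(-12877/4849)) + (24505 + 7538) = (14765 + 12877/4849) + 32043 = 71608362/4849 + 32043 = 226984869/4849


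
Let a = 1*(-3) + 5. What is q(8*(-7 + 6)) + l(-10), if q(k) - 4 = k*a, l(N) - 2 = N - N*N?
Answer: -120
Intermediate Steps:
a = 2 (a = -3 + 5 = 2)
l(N) = 2 + N - N² (l(N) = 2 + (N - N*N) = 2 + (N - N²) = 2 + N - N²)
q(k) = 4 + 2*k (q(k) = 4 + k*2 = 4 + 2*k)
q(8*(-7 + 6)) + l(-10) = (4 + 2*(8*(-7 + 6))) + (2 - 10 - 1*(-10)²) = (4 + 2*(8*(-1))) + (2 - 10 - 1*100) = (4 + 2*(-8)) + (2 - 10 - 100) = (4 - 16) - 108 = -12 - 108 = -120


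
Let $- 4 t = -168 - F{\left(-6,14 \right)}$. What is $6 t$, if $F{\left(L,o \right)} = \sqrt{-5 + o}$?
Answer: $\frac{513}{2} \approx 256.5$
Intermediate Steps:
$t = \frac{171}{4}$ ($t = - \frac{-168 - \sqrt{-5 + 14}}{4} = - \frac{-168 - \sqrt{9}}{4} = - \frac{-168 - 3}{4} = \left(- \frac{1}{4}\right) \left(-171\right) = \frac{171}{4} \approx 42.75$)
$6 t = 6 \cdot \frac{171}{4} = \frac{513}{2}$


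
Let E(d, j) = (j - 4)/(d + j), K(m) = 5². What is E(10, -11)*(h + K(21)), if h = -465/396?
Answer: 15725/44 ≈ 357.39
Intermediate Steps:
K(m) = 25
E(d, j) = (-4 + j)/(d + j)
h = -155/132 (h = -465*1/396 = -155/132 ≈ -1.1742)
E(10, -11)*(h + K(21)) = ((-4 - 11)/(10 - 11))*(-155/132 + 25) = (-15/(-1))*(3145/132) = -1*(-15)*(3145/132) = 15*(3145/132) = 15725/44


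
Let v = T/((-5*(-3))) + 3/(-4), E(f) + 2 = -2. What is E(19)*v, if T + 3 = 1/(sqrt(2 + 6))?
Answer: 19/5 - sqrt(2)/15 ≈ 3.7057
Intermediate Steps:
E(f) = -4 (E(f) = -2 - 2 = -4)
T = -3 + sqrt(2)/4 (T = -3 + 1/(sqrt(2 + 6)) = -3 + 1/(sqrt(8)) = -3 + 1/(2*sqrt(2)) = -3 + sqrt(2)/4 ≈ -2.6464)
v = -19/20 + sqrt(2)/60 (v = (-3 + sqrt(2)/4)/((-5*(-3))) + 3/(-4) = (-3 + sqrt(2)/4)/15 + 3*(-1/4) = (-3 + sqrt(2)/4)*(1/15) - 3/4 = (-1/5 + sqrt(2)/60) - 3/4 = -19/20 + sqrt(2)/60 ≈ -0.92643)
E(19)*v = -4*(-19/20 + sqrt(2)/60) = 19/5 - sqrt(2)/15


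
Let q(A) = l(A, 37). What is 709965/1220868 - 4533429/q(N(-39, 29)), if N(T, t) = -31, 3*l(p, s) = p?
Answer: 1844908577559/4205212 ≈ 4.3872e+5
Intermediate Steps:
l(p, s) = p/3
q(A) = A/3
709965/1220868 - 4533429/q(N(-39, 29)) = 709965/1220868 - 4533429/((⅓)*(-31)) = 709965*(1/1220868) - 4533429/(-31/3) = 78885/135652 - 4533429*(-3/31) = 78885/135652 + 13600287/31 = 1844908577559/4205212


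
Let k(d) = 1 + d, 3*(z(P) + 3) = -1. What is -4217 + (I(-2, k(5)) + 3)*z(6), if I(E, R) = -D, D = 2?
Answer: -12661/3 ≈ -4220.3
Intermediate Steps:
z(P) = -10/3 (z(P) = -3 + (⅓)*(-1) = -3 - ⅓ = -10/3)
I(E, R) = -2 (I(E, R) = -1*2 = -2)
-4217 + (I(-2, k(5)) + 3)*z(6) = -4217 + (-2 + 3)*(-10/3) = -4217 + 1*(-10/3) = -4217 - 10/3 = -12661/3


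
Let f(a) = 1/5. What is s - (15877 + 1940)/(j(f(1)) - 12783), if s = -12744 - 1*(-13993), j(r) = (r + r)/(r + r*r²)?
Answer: 207757967/166154 ≈ 1250.4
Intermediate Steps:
f(a) = ⅕
j(r) = 2*r/(r + r³) (j(r) = (2*r)/(r + r³) = 2*r/(r + r³))
s = 1249 (s = -12744 + 13993 = 1249)
s - (15877 + 1940)/(j(f(1)) - 12783) = 1249 - (15877 + 1940)/(2/(1 + (⅕)²) - 12783) = 1249 - 17817/(2/(1 + 1/25) - 12783) = 1249 - 17817/(2/(26/25) - 12783) = 1249 - 17817/(2*(25/26) - 12783) = 1249 - 17817/(25/13 - 12783) = 1249 - 17817/(-166154/13) = 1249 - 17817*(-13)/166154 = 1249 - 1*(-231621/166154) = 1249 + 231621/166154 = 207757967/166154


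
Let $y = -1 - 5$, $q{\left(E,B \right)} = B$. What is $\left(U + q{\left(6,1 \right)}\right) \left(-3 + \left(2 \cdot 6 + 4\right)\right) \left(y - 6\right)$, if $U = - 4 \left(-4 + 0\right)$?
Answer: $-2652$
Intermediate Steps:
$y = -6$ ($y = -1 - 5 = -6$)
$U = 16$ ($U = \left(-4\right) \left(-4\right) = 16$)
$\left(U + q{\left(6,1 \right)}\right) \left(-3 + \left(2 \cdot 6 + 4\right)\right) \left(y - 6\right) = \left(16 + 1\right) \left(-3 + \left(2 \cdot 6 + 4\right)\right) \left(-6 - 6\right) = 17 \left(-3 + \left(12 + 4\right)\right) \left(-12\right) = 17 \left(-3 + 16\right) \left(-12\right) = 17 \cdot 13 \left(-12\right) = 17 \left(-156\right) = -2652$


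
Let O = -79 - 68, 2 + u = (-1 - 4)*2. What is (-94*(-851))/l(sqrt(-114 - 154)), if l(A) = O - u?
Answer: -79994/135 ≈ -592.55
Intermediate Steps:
u = -12 (u = -2 + (-1 - 4)*2 = -2 - 5*2 = -2 - 10 = -12)
O = -147
l(A) = -135 (l(A) = -147 - 1*(-12) = -147 + 12 = -135)
(-94*(-851))/l(sqrt(-114 - 154)) = -94*(-851)/(-135) = 79994*(-1/135) = -79994/135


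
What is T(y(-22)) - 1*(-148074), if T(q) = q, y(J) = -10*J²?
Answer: 143234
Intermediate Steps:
T(y(-22)) - 1*(-148074) = -10*(-22)² - 1*(-148074) = -10*484 + 148074 = -4840 + 148074 = 143234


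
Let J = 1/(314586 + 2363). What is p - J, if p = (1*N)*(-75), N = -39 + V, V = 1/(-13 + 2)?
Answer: 10221605239/3486439 ≈ 2931.8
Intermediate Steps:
V = -1/11 (V = 1/(-11) = -1/11 ≈ -0.090909)
N = -430/11 (N = -39 - 1/11 = -430/11 ≈ -39.091)
p = 32250/11 (p = (1*(-430/11))*(-75) = -430/11*(-75) = 32250/11 ≈ 2931.8)
J = 1/316949 ≈ 3.1551e-6
p - J = 32250/11 - 1*1/316949 = 32250/11 - 1/316949 = 10221605239/3486439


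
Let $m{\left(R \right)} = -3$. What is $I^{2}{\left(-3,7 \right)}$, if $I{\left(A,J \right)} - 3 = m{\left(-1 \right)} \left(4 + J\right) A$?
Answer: $10404$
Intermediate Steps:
$I{\left(A,J \right)} = 3 - 3 A \left(4 + J\right)$ ($I{\left(A,J \right)} = 3 - 3 \left(4 + J\right) A = 3 - 3 A \left(4 + J\right)$)
$I^{2}{\left(-3,7 \right)} = \left(3 - -36 - \left(-9\right) 7\right)^{2} = \left(3 + 36 + 63\right)^{2} = 102^{2} = 10404$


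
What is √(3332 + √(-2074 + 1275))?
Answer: √(3332 + I*√799) ≈ 57.724 + 0.2448*I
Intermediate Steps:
√(3332 + √(-2074 + 1275)) = √(3332 + √(-799)) = √(3332 + I*√799)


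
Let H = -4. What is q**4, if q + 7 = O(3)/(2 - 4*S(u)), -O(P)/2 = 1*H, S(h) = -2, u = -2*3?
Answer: 923521/625 ≈ 1477.6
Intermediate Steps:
u = -6
O(P) = 8 (O(P) = -2*(-4) = 8)
q = -31/5 (q = -7 + 8/(2 - 4*(-2)) = -7 + 8/(2 + 8) = -7 + 8/10 = -7 + 8*(1/10) = -7 + 4/5 = -31/5 ≈ -6.2000)
q**4 = (-31/5)**4 = 923521/625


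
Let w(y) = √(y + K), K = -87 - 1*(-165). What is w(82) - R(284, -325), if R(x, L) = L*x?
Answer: 92300 + 4*√10 ≈ 92313.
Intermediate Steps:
K = 78 (K = -87 + 165 = 78)
w(y) = √(78 + y) (w(y) = √(y + 78) = √(78 + y))
w(82) - R(284, -325) = √(78 + 82) - (-325)*284 = √160 - 1*(-92300) = 4*√10 + 92300 = 92300 + 4*√10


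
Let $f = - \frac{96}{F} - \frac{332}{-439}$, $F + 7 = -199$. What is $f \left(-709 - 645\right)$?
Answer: $- \frac{74832872}{45217} \approx -1655.0$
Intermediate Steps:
$F = -206$ ($F = -7 - 199 = -206$)
$f = \frac{55268}{45217}$ ($f = - \frac{96}{-206} - \frac{332}{-439} = \left(-96\right) \left(- \frac{1}{206}\right) - - \frac{332}{439} = \frac{48}{103} + \frac{332}{439} = \frac{55268}{45217} \approx 1.2223$)
$f \left(-709 - 645\right) = \frac{55268 \left(-709 - 645\right)}{45217} = \frac{55268}{45217} \left(-1354\right) = - \frac{74832872}{45217}$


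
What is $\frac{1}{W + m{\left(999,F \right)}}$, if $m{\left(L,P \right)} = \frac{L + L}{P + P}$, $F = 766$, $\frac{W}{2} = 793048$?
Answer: $\frac{766}{1214950535} \approx 6.3048 \cdot 10^{-7}$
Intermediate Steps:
$W = 1586096$ ($W = 2 \cdot 793048 = 1586096$)
$m{\left(L,P \right)} = \frac{L}{P}$ ($m{\left(L,P \right)} = \frac{2 L}{2 P} = 2 L \frac{1}{2 P} = \frac{L}{P}$)
$\frac{1}{W + m{\left(999,F \right)}} = \frac{1}{1586096 + \frac{999}{766}} = \frac{1}{\frac{1214950535}{766}} = \frac{766}{1214950535}$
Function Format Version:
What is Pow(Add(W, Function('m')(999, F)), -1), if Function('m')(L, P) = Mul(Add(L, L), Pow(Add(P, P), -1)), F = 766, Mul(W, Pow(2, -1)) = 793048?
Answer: Rational(766, 1214950535) ≈ 6.3048e-7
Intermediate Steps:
W = 1586096 (W = Mul(2, 793048) = 1586096)
Function('m')(L, P) = Mul(L, Pow(P, -1)) (Function('m')(L, P) = Mul(Mul(2, L), Pow(Mul(2, P), -1)) = Mul(Mul(2, L), Mul(Rational(1, 2), Pow(P, -1))) = Mul(L, Pow(P, -1)))
Pow(Add(W, Function('m')(999, F)), -1) = Pow(Add(1586096, Mul(999, Pow(766, -1))), -1) = Pow(Add(1586096, Mul(999, Rational(1, 766))), -1) = Pow(Add(1586096, Rational(999, 766)), -1) = Pow(Rational(1214950535, 766), -1) = Rational(766, 1214950535)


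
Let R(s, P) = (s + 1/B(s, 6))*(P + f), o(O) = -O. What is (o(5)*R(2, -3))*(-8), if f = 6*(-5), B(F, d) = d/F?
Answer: -3080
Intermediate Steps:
f = -30
R(s, P) = 7*s*(-30 + P)/6 (R(s, P) = (s + 1/(6/s))*(P - 30) = (s + s/6)*(-30 + P) = (7*s/6)*(-30 + P) = 7*s*(-30 + P)/6)
(o(5)*R(2, -3))*(-8) = ((-1*5)*((7/6)*2*(-30 - 3)))*(-8) = -35*2*(-33)/6*(-8) = -5*(-77)*(-8) = 385*(-8) = -3080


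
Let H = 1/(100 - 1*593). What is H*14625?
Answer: -14625/493 ≈ -29.665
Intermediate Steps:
H = -1/493 (H = 1/(100 - 593) = 1/(-493) = -1/493 ≈ -0.0020284)
H*14625 = -1/493*14625 = -14625/493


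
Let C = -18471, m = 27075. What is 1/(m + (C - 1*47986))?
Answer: -1/39382 ≈ -2.5392e-5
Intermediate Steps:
1/(m + (C - 1*47986)) = 1/(27075 + (-18471 - 1*47986)) = 1/(27075 + (-18471 - 47986)) = 1/(27075 - 66457) = 1/(-39382) = -1/39382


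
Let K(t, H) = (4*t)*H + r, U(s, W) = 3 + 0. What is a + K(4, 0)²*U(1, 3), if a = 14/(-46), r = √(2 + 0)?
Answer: 131/23 ≈ 5.6956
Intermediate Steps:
U(s, W) = 3
r = √2 ≈ 1.4142
K(t, H) = √2 + 4*H*t (K(t, H) = (4*t)*H + √2 = 4*H*t + √2 = √2 + 4*H*t)
a = -7/23 (a = 14*(-1/46) = -7/23 ≈ -0.30435)
a + K(4, 0)²*U(1, 3) = -7/23 + (√2 + 4*0*4)²*3 = -7/23 + (√2 + 0)²*3 = -7/23 + (√2)²*3 = -7/23 + 2*3 = -7/23 + 6 = 131/23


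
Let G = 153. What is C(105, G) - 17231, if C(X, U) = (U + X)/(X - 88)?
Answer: -292669/17 ≈ -17216.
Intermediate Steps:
C(X, U) = (U + X)/(-88 + X)
C(105, G) - 17231 = (153 + 105)/(-88 + 105) - 17231 = 258/17 - 17231 = -292669/17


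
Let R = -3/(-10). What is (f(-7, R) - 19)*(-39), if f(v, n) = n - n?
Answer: 741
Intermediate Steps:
R = 3/10 (R = -3*(-⅒) = 3/10 ≈ 0.30000)
f(v, n) = 0
(f(-7, R) - 19)*(-39) = (0 - 19)*(-39) = -19*(-39) = 741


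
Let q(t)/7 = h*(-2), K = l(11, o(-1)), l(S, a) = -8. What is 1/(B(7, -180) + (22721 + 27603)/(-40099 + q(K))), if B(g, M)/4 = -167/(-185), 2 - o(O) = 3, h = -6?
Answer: 1480555/3484016 ≈ 0.42496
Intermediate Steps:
o(O) = -1 (o(O) = 2 - 1*3 = 2 - 3 = -1)
K = -8
q(t) = 84 (q(t) = 7*(-6*(-2)) = 7*12 = 84)
B(g, M) = 668/185 (B(g, M) = 4*(-167/(-185)) = 4*(-167*(-1/185)) = 4*(167/185) = 668/185)
1/(B(7, -180) + (22721 + 27603)/(-40099 + q(K))) = 1/(668/185 + (22721 + 27603)/(-40099 + 84)) = 1/(668/185 + 50324/(-40015)) = 1/(668/185 + 50324*(-1/40015)) = 1/(668/185 - 50324/40015) = 1/(3484016/1480555) = 1480555/3484016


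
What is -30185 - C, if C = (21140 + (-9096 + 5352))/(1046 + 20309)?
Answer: -644618071/21355 ≈ -30186.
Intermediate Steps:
C = 17396/21355 (C = (21140 - 3744)/21355 = 17396*(1/21355) = 17396/21355 ≈ 0.81461)
-30185 - C = -30185 - 1*17396/21355 = -30185 - 17396/21355 = -644618071/21355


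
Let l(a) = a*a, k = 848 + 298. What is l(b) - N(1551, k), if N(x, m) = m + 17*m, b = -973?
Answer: 926101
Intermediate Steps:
k = 1146
N(x, m) = 18*m
l(a) = a**2
l(b) - N(1551, k) = (-973)**2 - 18*1146 = 946729 - 1*20628 = 946729 - 20628 = 926101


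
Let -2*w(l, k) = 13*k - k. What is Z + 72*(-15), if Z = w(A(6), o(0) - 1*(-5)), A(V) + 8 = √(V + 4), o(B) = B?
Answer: -1110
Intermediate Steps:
A(V) = -8 + √(4 + V) (A(V) = -8 + √(V + 4) = -8 + √(4 + V))
w(l, k) = -6*k (w(l, k) = -(13*k - k)/2 = -6*k)
Z = -30 (Z = -6*(0 - 1*(-5)) = -6*(0 + 5) = -6*5 = -30)
Z + 72*(-15) = -30 + 72*(-15) = -30 - 1080 = -1110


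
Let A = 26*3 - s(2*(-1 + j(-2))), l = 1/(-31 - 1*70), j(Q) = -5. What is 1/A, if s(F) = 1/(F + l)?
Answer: 1213/94715 ≈ 0.012807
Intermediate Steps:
l = -1/101 (l = 1/(-31 - 70) = 1/(-101) = -1/101 ≈ -0.0099010)
s(F) = 1/(-1/101 + F) (s(F) = 1/(F - 1/101) = 1/(-1/101 + F))
A = 94715/1213 (A = 26*3 - 101/(-1 + 101*(2*(-1 - 5))) = 78 - 101/(-1 + 101*(2*(-6))) = 78 - 101/(-1 + 101*(-12)) = 78 - 101/(-1 - 1212) = 78 - 101/(-1213) = 78 - 101*(-1)/1213 = 78 - 1*(-101/1213) = 78 + 101/1213 = 94715/1213 ≈ 78.083)
1/A = 1/(94715/1213) = 1213/94715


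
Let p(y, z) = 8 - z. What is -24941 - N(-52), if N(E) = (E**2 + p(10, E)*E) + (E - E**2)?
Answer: -21769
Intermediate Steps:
N(E) = E + E*(8 - E) (N(E) = (E**2 + (8 - E)*E) + (E - E**2) = (E**2 + E*(8 - E)) + (E - E**2) = E + E*(8 - E))
-24941 - N(-52) = -24941 - (-52)*(9 - 1*(-52)) = -24941 - (-52)*(9 + 52) = -24941 - (-52)*61 = -24941 - 1*(-3172) = -24941 + 3172 = -21769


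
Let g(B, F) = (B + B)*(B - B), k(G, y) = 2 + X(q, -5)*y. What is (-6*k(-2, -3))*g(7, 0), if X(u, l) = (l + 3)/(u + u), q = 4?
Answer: 0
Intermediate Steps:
X(u, l) = (3 + l)/(2*u) (X(u, l) = (3 + l)/((2*u)) = (3 + l)*(1/(2*u)) = (3 + l)/(2*u))
k(G, y) = 2 - y/4 (k(G, y) = 2 + ((½)*(3 - 5)/4)*y = 2 + ((½)*(¼)*(-2))*y = 2 - y/4)
g(B, F) = 0 (g(B, F) = (2*B)*0 = 0)
(-6*k(-2, -3))*g(7, 0) = -6*(2 - ¼*(-3))*0 = -6*(2 + ¾)*0 = -6*11/4*0 = -33/2*0 = 0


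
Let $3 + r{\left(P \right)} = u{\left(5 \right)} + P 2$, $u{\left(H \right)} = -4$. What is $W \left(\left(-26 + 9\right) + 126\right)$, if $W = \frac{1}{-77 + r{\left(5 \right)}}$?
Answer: $- \frac{109}{74} \approx -1.473$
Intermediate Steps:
$r{\left(P \right)} = -7 + 2 P$ ($r{\left(P \right)} = -3 + \left(-4 + P 2\right) = -3 + \left(-4 + 2 P\right) = -7 + 2 P$)
$W = - \frac{1}{74}$ ($W = \frac{1}{-77 + \left(-7 + 2 \cdot 5\right)} = \frac{1}{-77 + \left(-7 + 10\right)} = \frac{1}{-77 + 3} = \frac{1}{-74} = - \frac{1}{74} \approx -0.013514$)
$W \left(\left(-26 + 9\right) + 126\right) = - \frac{\left(-26 + 9\right) + 126}{74} = - \frac{-17 + 126}{74} = \left(- \frac{1}{74}\right) 109 = - \frac{109}{74}$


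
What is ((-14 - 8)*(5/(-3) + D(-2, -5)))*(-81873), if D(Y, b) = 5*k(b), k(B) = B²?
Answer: 222148740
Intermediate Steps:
D(Y, b) = 5*b²
((-14 - 8)*(5/(-3) + D(-2, -5)))*(-81873) = ((-14 - 8)*(5/(-3) + 5*(-5)²))*(-81873) = -22*(5*(-⅓) + 5*25)*(-81873) = -22*(-5/3 + 125)*(-81873) = -22*370/3*(-81873) = -8140/3*(-81873) = 222148740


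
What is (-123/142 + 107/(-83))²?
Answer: 645312409/138909796 ≈ 4.6456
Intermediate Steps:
(-123/142 + 107/(-83))² = (-123*1/142 + 107*(-1/83))² = (-123/142 - 107/83)² = (-25403/11786)² = 645312409/138909796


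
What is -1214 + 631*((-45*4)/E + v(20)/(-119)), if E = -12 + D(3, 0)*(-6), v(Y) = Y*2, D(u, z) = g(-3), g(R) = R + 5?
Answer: 786923/238 ≈ 3306.4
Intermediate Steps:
g(R) = 5 + R
D(u, z) = 2 (D(u, z) = 5 - 3 = 2)
v(Y) = 2*Y
E = -24 (E = -12 + 2*(-6) = -12 - 12 = -24)
-1214 + 631*((-45*4)/E + v(20)/(-119)) = -1214 + 631*(-45*4/(-24) + (2*20)/(-119)) = -1214 + 631*(-180*(-1/24) + 40*(-1/119)) = -1214 + 631*(15/2 - 40/119) = -1214 + 631*(1705/238) = -1214 + 1075855/238 = 786923/238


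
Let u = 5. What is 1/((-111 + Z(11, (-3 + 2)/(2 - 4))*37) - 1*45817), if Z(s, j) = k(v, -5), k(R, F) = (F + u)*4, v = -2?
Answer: -1/45928 ≈ -2.1773e-5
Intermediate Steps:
k(R, F) = 20 + 4*F (k(R, F) = (F + 5)*4 = (5 + F)*4 = 20 + 4*F)
Z(s, j) = 0 (Z(s, j) = 20 + 4*(-5) = 20 - 20 = 0)
1/((-111 + Z(11, (-3 + 2)/(2 - 4))*37) - 1*45817) = 1/((-111 + 0*37) - 1*45817) = 1/((-111 + 0) - 45817) = 1/(-111 - 45817) = 1/(-45928) = -1/45928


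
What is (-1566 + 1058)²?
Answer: 258064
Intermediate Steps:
(-1566 + 1058)² = (-508)² = 258064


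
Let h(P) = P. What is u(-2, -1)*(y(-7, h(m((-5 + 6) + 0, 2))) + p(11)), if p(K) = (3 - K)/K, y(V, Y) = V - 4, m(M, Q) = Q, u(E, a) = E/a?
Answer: -258/11 ≈ -23.455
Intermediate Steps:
y(V, Y) = -4 + V
p(K) = (3 - K)/K
u(-2, -1)*(y(-7, h(m((-5 + 6) + 0, 2))) + p(11)) = (-2/(-1))*((-4 - 7) + (3 - 1*11)/11) = (-2*(-1))*(-11 + (3 - 11)/11) = 2*(-11 + (1/11)*(-8)) = 2*(-11 - 8/11) = 2*(-129/11) = -258/11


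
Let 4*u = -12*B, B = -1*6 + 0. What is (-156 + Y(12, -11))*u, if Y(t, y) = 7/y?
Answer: -31014/11 ≈ -2819.5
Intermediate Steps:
B = -6 (B = -6 + 0 = -6)
u = 18 (u = (-12*(-6))/4 = (¼)*72 = 18)
(-156 + Y(12, -11))*u = (-156 + 7/(-11))*18 = (-156 + 7*(-1/11))*18 = (-156 - 7/11)*18 = -1723/11*18 = -31014/11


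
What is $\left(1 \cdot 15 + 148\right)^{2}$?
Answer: $26569$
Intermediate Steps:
$\left(1 \cdot 15 + 148\right)^{2} = \left(15 + 148\right)^{2} = 163^{2} = 26569$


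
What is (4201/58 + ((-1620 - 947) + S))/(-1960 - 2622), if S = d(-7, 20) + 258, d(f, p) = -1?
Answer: 129779/265756 ≈ 0.48834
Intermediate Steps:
S = 257 (S = -1 + 258 = 257)
(4201/58 + ((-1620 - 947) + S))/(-1960 - 2622) = (4201/58 + ((-1620 - 947) + 257))/(-1960 - 2622) = (4201*(1/58) + (-2567 + 257))/(-4582) = (4201/58 - 2310)*(-1/4582) = -129779/58*(-1/4582) = 129779/265756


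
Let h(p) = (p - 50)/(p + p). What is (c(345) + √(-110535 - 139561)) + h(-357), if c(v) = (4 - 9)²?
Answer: 18257/714 + 28*I*√319 ≈ 25.57 + 500.1*I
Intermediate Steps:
c(v) = 25 (c(v) = (-5)² = 25)
h(p) = (-50 + p)/(2*p) (h(p) = (-50 + p)/((2*p)) = (-50 + p)*(1/(2*p)) = (-50 + p)/(2*p))
(c(345) + √(-110535 - 139561)) + h(-357) = (25 + √(-110535 - 139561)) + (½)*(-50 - 357)/(-357) = (25 + √(-250096)) + (½)*(-1/357)*(-407) = (25 + 28*I*√319) + 407/714 = 18257/714 + 28*I*√319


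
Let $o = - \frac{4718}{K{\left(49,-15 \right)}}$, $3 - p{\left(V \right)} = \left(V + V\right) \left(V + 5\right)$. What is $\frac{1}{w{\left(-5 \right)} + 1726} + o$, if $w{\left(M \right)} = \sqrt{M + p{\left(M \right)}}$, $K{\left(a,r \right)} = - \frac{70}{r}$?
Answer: $\frac{- 1011 \sqrt{2} + 1744985 i}{\sqrt{2} - 1726 i} \approx -1011.0 - 4.7451 \cdot 10^{-7} i$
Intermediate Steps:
$p{\left(V \right)} = 3 - 2 V \left(5 + V\right)$ ($p{\left(V \right)} = 3 - \left(V + V\right) \left(V + 5\right) = 3 - 2 V \left(5 + V\right)$)
$w{\left(M \right)} = \sqrt{3 - 9 M - 2 M^{2}}$ ($w{\left(M \right)} = \sqrt{M - \left(-3 + 2 M^{2} + 10 M\right)} = \sqrt{3 - 9 M - 2 M^{2}}$)
$o = -1011$ ($o = - \frac{4718}{\left(-70\right) \frac{1}{-15}} = - \frac{4718}{\left(-70\right) \left(- \frac{1}{15}\right)} = - \frac{4718}{\frac{14}{3}} = \left(-4718\right) \frac{3}{14} = -1011$)
$\frac{1}{w{\left(-5 \right)} + 1726} + o = \frac{1}{\sqrt{3 - -45 - 2 \left(-5\right)^{2}} + 1726} - 1011 = \frac{1}{\sqrt{3 + 45 - 50} + 1726} - 1011 = \frac{1}{\sqrt{-2} + 1726} - 1011 = \frac{1}{i \sqrt{2} + 1726} - 1011 = \frac{1}{1726 + i \sqrt{2}} - 1011 = -1011 + \frac{1}{1726 + i \sqrt{2}}$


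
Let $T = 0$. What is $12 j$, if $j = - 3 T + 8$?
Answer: $96$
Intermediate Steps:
$j = 8$ ($j = \left(-3\right) 0 + 8 = 0 + 8 = 8$)
$12 j = 12 \cdot 8 = 96$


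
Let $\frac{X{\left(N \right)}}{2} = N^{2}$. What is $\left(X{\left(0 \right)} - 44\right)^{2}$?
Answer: $1936$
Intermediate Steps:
$X{\left(N \right)} = 2 N^{2}$
$\left(X{\left(0 \right)} - 44\right)^{2} = \left(2 \cdot 0^{2} - 44\right)^{2} = \left(2 \cdot 0 - 44\right)^{2} = \left(0 - 44\right)^{2} = \left(-44\right)^{2} = 1936$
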